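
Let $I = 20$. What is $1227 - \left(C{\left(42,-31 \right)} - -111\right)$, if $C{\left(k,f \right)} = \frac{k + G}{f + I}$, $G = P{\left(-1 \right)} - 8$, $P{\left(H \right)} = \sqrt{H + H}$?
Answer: $\frac{12310}{11} + \frac{i \sqrt{2}}{11} \approx 1119.1 + 0.12856 i$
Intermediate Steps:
$P{\left(H \right)} = \sqrt{2} \sqrt{H}$ ($P{\left(H \right)} = \sqrt{2 H} = \sqrt{2} \sqrt{H}$)
$G = -8 + i \sqrt{2}$ ($G = \sqrt{2} \sqrt{-1} - 8 = \sqrt{2} i - 8 = i \sqrt{2} - 8 = -8 + i \sqrt{2} \approx -8.0 + 1.4142 i$)
$C{\left(k,f \right)} = \frac{-8 + k + i \sqrt{2}}{20 + f}$ ($C{\left(k,f \right)} = \frac{k - \left(8 - i \sqrt{2}\right)}{f + 20} = \frac{-8 + k + i \sqrt{2}}{20 + f}$)
$1227 - \left(C{\left(42,-31 \right)} - -111\right) = 1227 - \left(\frac{-8 + 42 + i \sqrt{2}}{20 - 31} - -111\right) = 1227 - \left(\frac{34 + i \sqrt{2}}{-11} + 111\right) = 1227 - \left(- \frac{34 + i \sqrt{2}}{11} + 111\right) = 1227 - \left(\left(- \frac{34}{11} - \frac{i \sqrt{2}}{11}\right) + 111\right) = 1227 - \left(\frac{1187}{11} - \frac{i \sqrt{2}}{11}\right) = \frac{12310}{11} + \frac{i \sqrt{2}}{11}$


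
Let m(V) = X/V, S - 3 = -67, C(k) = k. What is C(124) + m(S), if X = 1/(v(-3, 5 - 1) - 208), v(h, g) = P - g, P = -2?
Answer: 1698305/13696 ≈ 124.00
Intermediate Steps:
v(h, g) = -2 - g
S = -64 (S = 3 - 67 = -64)
X = -1/214 (X = 1/((-2 - (5 - 1)) - 208) = 1/((-2 - 1*4) - 208) = 1/((-2 - 4) - 208) = 1/(-6 - 208) = 1/(-214) = -1/214 ≈ -0.0046729)
m(V) = -1/(214*V)
C(124) + m(S) = 124 - 1/214/(-64) = 124 - 1/214*(-1/64) = 124 + 1/13696 = 1698305/13696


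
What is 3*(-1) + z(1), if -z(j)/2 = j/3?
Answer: -11/3 ≈ -3.6667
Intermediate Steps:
z(j) = -2*j/3
3*(-1) + z(1) = 3*(-1) - ⅔*1 = -3 - ⅔ = -11/3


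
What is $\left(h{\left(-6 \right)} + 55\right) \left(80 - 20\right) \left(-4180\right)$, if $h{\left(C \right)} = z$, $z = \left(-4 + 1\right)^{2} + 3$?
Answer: $-16803600$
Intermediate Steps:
$z = 12$ ($z = \left(-3\right)^{2} + 3 = 9 + 3 = 12$)
$h{\left(C \right)} = 12$
$\left(h{\left(-6 \right)} + 55\right) \left(80 - 20\right) \left(-4180\right) = \left(12 + 55\right) \left(80 - 20\right) \left(-4180\right) = 67 \cdot 60 \left(-4180\right) = 4020 \left(-4180\right) = -16803600$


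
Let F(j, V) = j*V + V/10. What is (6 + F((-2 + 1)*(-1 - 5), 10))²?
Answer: 4489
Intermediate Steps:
F(j, V) = V/10 + V*j (F(j, V) = V*j + V*(⅒) = V*j + V/10 = V/10 + V*j)
(6 + F((-2 + 1)*(-1 - 5), 10))² = (6 + 10*(⅒ + (-2 + 1)*(-1 - 5)))² = (6 + 10*(⅒ - 1*(-6)))² = (6 + 10*(⅒ + 6))² = (6 + 10*(61/10))² = (6 + 61)² = 67² = 4489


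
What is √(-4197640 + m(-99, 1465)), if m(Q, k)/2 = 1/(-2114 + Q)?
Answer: I*√20557392013586/2213 ≈ 2048.8*I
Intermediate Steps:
m(Q, k) = 2/(-2114 + Q)
√(-4197640 + m(-99, 1465)) = √(-4197640 + 2/(-2114 - 99)) = √(-4197640 + 2/(-2213)) = √(-4197640 + 2*(-1/2213)) = √(-4197640 - 2/2213) = √(-9289377322/2213) = I*√20557392013586/2213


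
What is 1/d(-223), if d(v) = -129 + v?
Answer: -1/352 ≈ -0.0028409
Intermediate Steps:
1/d(-223) = 1/(-129 - 223) = 1/(-352) = -1/352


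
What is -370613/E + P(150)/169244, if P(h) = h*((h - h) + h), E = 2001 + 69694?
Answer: -15277722268/3033487145 ≈ -5.0364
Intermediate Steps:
E = 71695
P(h) = h² (P(h) = h*(0 + h) = h*h = h²)
-370613/E + P(150)/169244 = -370613/71695 + 150²/169244 = -370613*1/71695 + 22500*(1/169244) = -370613/71695 + 5625/42311 = -15277722268/3033487145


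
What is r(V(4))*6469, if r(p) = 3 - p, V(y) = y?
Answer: -6469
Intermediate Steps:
r(V(4))*6469 = (3 - 1*4)*6469 = (3 - 4)*6469 = -1*6469 = -6469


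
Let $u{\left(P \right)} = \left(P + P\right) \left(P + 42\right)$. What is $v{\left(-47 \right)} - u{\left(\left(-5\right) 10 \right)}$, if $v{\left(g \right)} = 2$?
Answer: $-798$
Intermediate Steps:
$u{\left(P \right)} = 2 P \left(42 + P\right)$
$v{\left(-47 \right)} - u{\left(\left(-5\right) 10 \right)} = 2 - 2 \left(\left(-5\right) 10\right) \left(42 - 50\right) = 2 - 2 \left(-50\right) \left(42 - 50\right) = 2 - 2 \left(-50\right) \left(-8\right) = 2 - 800 = -798$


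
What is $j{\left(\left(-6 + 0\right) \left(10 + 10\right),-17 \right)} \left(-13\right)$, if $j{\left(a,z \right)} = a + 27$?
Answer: $1209$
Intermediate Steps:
$j{\left(a,z \right)} = 27 + a$
$j{\left(\left(-6 + 0\right) \left(10 + 10\right),-17 \right)} \left(-13\right) = \left(27 + \left(-6 + 0\right) \left(10 + 10\right)\right) \left(-13\right) = \left(27 - 120\right) \left(-13\right) = \left(-93\right) \left(-13\right) = 1209$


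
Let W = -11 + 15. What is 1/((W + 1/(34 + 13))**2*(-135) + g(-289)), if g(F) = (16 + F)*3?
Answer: -2209/6631506 ≈ -0.00033311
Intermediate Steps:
W = 4
g(F) = 48 + 3*F
1/((W + 1/(34 + 13))**2*(-135) + g(-289)) = 1/((4 + 1/(34 + 13))**2*(-135) + (48 + 3*(-289))) = 1/((4 + 1/47)**2*(-135) + (48 - 867)) = 1/((4 + 1/47)**2*(-135) - 819) = 1/((189/47)**2*(-135) - 819) = 1/((35721/2209)*(-135) - 819) = 1/(-4822335/2209 - 819) = 1/(-6631506/2209) = -2209/6631506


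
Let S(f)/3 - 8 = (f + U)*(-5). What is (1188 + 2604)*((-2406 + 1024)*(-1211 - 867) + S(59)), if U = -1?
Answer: 10886642400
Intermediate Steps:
S(f) = 39 - 15*f (S(f) = 24 + 3*((f - 1)*(-5)) = 24 + 3*((-1 + f)*(-5)) = 24 + 3*(5 - 5*f) = 24 + (15 - 15*f) = 39 - 15*f)
(1188 + 2604)*((-2406 + 1024)*(-1211 - 867) + S(59)) = (1188 + 2604)*((-2406 + 1024)*(-1211 - 867) + (39 - 15*59)) = 3792*(-1382*(-2078) + (39 - 885)) = 3792*(2871796 - 846) = 3792*2870950 = 10886642400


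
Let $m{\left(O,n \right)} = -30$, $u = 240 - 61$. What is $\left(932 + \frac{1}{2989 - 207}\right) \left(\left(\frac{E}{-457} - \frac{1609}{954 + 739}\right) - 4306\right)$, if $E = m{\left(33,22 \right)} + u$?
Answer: $- \frac{4320351796927350}{1076218091} \approx -4.0144 \cdot 10^{6}$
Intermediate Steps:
$u = 179$ ($u = 240 - 61 = 179$)
$E = 149$ ($E = -30 + 179 = 149$)
$\left(932 + \frac{1}{2989 - 207}\right) \left(\left(\frac{E}{-457} - \frac{1609}{954 + 739}\right) - 4306\right) = \left(932 + \frac{1}{2989 - 207}\right) \left(\left(\frac{149}{-457} - \frac{1609}{954 + 739}\right) - 4306\right) = \left(932 + \frac{1}{2782}\right) \left(\left(149 \left(- \frac{1}{457}\right) - \frac{1609}{1693}\right) - 4306\right) = \left(932 + \frac{1}{2782}\right) \left(\left(- \frac{149}{457} - \frac{1609}{1693}\right) - 4306\right) = \frac{2592825 \left(\left(- \frac{149}{457} - \frac{1609}{1693}\right) - 4306\right)}{2782} = \frac{2592825 \left(- \frac{987570}{773701} - 4306\right)}{2782} = \frac{2592825}{2782} \left(- \frac{3332544076}{773701}\right) = - \frac{4320351796927350}{1076218091}$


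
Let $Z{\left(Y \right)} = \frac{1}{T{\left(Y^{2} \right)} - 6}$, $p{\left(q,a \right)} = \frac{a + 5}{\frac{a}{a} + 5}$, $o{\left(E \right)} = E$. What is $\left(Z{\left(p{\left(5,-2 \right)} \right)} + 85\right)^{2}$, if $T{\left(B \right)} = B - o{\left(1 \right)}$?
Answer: $\frac{5248681}{729} \approx 7199.8$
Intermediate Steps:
$T{\left(B \right)} = -1 + B$ ($T{\left(B \right)} = B - 1 = -1 + B$)
$p{\left(q,a \right)} = \frac{5}{6} + \frac{a}{6}$ ($p{\left(q,a \right)} = \frac{5 + a}{1 + 5} = \frac{5 + a}{6} = \left(5 + a\right) \frac{1}{6} = \frac{5}{6} + \frac{a}{6}$)
$Z{\left(Y \right)} = \frac{1}{-7 + Y^{2}}$ ($Z{\left(Y \right)} = \frac{1}{\left(-1 + Y^{2}\right) - 6} = \frac{1}{-7 + Y^{2}}$)
$\left(Z{\left(p{\left(5,-2 \right)} \right)} + 85\right)^{2} = \left(\frac{1}{-7 + \left(\frac{5}{6} + \frac{1}{6} \left(-2\right)\right)^{2}} + 85\right)^{2} = \left(\frac{1}{-7 + \left(\frac{5}{6} - \frac{1}{3}\right)^{2}} + 85\right)^{2} = \left(\frac{1}{-7 + \left(\frac{1}{2}\right)^{2}} + 85\right)^{2} = \left(\frac{1}{-7 + \frac{1}{4}} + 85\right)^{2} = \left(\frac{1}{- \frac{27}{4}} + 85\right)^{2} = \left(- \frac{4}{27} + 85\right)^{2} = \left(\frac{2291}{27}\right)^{2} = \frac{5248681}{729}$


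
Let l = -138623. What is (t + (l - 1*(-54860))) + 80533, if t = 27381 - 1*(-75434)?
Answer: 99585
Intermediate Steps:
t = 102815 (t = 27381 + 75434 = 102815)
(t + (l - 1*(-54860))) + 80533 = (102815 + (-138623 - 1*(-54860))) + 80533 = (102815 + (-138623 + 54860)) + 80533 = (102815 - 83763) + 80533 = 19052 + 80533 = 99585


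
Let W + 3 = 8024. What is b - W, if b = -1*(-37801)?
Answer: 29780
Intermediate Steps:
W = 8021 (W = -3 + 8024 = 8021)
b = 37801
b - W = 37801 - 1*8021 = 37801 - 8021 = 29780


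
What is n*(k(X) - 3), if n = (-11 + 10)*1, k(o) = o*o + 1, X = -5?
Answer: -23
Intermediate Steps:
k(o) = 1 + o**2 (k(o) = o**2 + 1 = 1 + o**2)
n = -1 (n = -1*1 = -1)
n*(k(X) - 3) = -((1 + (-5)**2) - 3) = -((1 + 25) - 3) = -(26 - 3) = -1*23 = -23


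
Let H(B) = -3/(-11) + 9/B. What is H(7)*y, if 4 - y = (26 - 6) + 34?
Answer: -6000/77 ≈ -77.922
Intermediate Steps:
y = -50 (y = 4 - ((26 - 6) + 34) = 4 - (20 + 34) = 4 - 1*54 = 4 - 54 = -50)
H(B) = 3/11 + 9/B (H(B) = -3*(-1/11) + 9/B = 3/11 + 9/B)
H(7)*y = (3/11 + 9/7)*(-50) = (120/77)*(-50) = -6000/77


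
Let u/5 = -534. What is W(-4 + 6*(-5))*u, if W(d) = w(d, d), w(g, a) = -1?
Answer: 2670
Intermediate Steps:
W(d) = -1
u = -2670 (u = 5*(-534) = -2670)
W(-4 + 6*(-5))*u = -1*(-2670) = 2670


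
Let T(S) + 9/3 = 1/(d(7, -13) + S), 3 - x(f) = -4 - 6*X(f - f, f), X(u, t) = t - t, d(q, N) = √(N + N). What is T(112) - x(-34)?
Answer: (-10*√26 + 1119*I)/(√26 - 112*I) ≈ -9.9911 - 0.00040565*I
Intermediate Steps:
d(q, N) = √2*√N (d(q, N) = √(2*N) = √2*√N)
X(u, t) = 0
x(f) = 7 (x(f) = 3 - (-4 - 6*0) = 3 - (-4 + 0) = 3 - 1*(-4) = 3 + 4 = 7)
T(S) = -3 + 1/(S + I*√26) (T(S) = -3 + 1/(√2*√(-13) + S) = -3 + 1/(√2*(I*√13) + S) = -3 + 1/(I*√26 + S) = -3 + 1/(S + I*√26))
T(112) - x(-34) = (1 - 3*112 - 3*I*√26)/(112 + I*√26) - 1*7 = (1 - 336 - 3*I*√26)/(112 + I*√26) - 7 = (-335 - 3*I*√26)/(112 + I*√26) - 7 = -7 + (-335 - 3*I*√26)/(112 + I*√26)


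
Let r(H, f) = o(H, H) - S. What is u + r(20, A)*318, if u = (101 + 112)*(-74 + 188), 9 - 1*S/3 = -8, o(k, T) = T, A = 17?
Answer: 14424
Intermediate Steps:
S = 51 (S = 27 - 3*(-8) = 27 + 24 = 51)
u = 24282 (u = 213*114 = 24282)
r(H, f) = -51 + H (r(H, f) = H - 1*51 = H - 51 = -51 + H)
u + r(20, A)*318 = 24282 + (-51 + 20)*318 = 24282 - 31*318 = 24282 - 9858 = 14424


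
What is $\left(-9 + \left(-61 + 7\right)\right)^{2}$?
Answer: $3969$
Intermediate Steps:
$\left(-9 + \left(-61 + 7\right)\right)^{2} = \left(-9 - 54\right)^{2} = \left(-63\right)^{2} = 3969$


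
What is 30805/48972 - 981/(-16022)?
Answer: 270799621/392314692 ≈ 0.69026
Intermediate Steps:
30805/48972 - 981/(-16022) = 30805*(1/48972) - 981*(-1/16022) = 30805/48972 + 981/16022 = 270799621/392314692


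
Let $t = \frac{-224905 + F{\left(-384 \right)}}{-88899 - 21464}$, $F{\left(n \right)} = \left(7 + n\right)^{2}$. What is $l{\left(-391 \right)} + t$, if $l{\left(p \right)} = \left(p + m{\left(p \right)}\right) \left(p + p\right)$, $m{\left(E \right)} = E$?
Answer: $\frac{67489705988}{110363} \approx 6.1153 \cdot 10^{5}$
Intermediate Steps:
$l{\left(p \right)} = 4 p^{2}$ ($l{\left(p \right)} = \left(p + p\right) \left(p + p\right) = 2 p 2 p = 4 p^{2}$)
$t = \frac{82776}{110363}$ ($t = \frac{-224905 + \left(7 - 384\right)^{2}}{-88899 - 21464} = \frac{-224905 + \left(-377\right)^{2}}{-110363} = \left(-224905 + 142129\right) \left(- \frac{1}{110363}\right) = \left(-82776\right) \left(- \frac{1}{110363}\right) = \frac{82776}{110363} \approx 0.75003$)
$l{\left(-391 \right)} + t = 4 \left(-391\right)^{2} + \frac{82776}{110363} = 4 \cdot 152881 + \frac{82776}{110363} = 611524 + \frac{82776}{110363} = \frac{67489705988}{110363}$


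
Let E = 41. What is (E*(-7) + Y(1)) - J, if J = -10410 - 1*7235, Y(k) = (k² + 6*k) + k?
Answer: 17366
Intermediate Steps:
Y(k) = k² + 7*k
J = -17645 (J = -10410 - 7235 = -17645)
(E*(-7) + Y(1)) - J = (41*(-7) + 1*(7 + 1)) - 1*(-17645) = (-287 + 1*8) + 17645 = (-287 + 8) + 17645 = -279 + 17645 = 17366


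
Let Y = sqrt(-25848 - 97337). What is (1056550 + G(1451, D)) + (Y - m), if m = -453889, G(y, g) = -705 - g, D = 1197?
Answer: 1508537 + I*sqrt(123185) ≈ 1.5085e+6 + 350.98*I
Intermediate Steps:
Y = I*sqrt(123185) (Y = sqrt(-123185) = I*sqrt(123185) ≈ 350.98*I)
(1056550 + G(1451, D)) + (Y - m) = (1056550 + (-705 - 1*1197)) + (I*sqrt(123185) - 1*(-453889)) = (1056550 + (-705 - 1197)) + (I*sqrt(123185) + 453889) = (1056550 - 1902) + (453889 + I*sqrt(123185)) = 1054648 + (453889 + I*sqrt(123185)) = 1508537 + I*sqrt(123185)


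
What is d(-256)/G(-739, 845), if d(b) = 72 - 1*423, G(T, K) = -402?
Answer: 117/134 ≈ 0.87313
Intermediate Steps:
d(b) = -351 (d(b) = 72 - 423 = -351)
d(-256)/G(-739, 845) = -351/(-402) = -351*(-1/402) = 117/134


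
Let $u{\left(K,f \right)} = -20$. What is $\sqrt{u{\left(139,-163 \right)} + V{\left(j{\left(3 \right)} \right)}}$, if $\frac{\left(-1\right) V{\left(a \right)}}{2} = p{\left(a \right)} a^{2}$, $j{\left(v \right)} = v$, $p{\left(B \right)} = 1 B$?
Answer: $i \sqrt{74} \approx 8.6023 i$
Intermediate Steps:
$p{\left(B \right)} = B$
$V{\left(a \right)} = - 2 a^{3}$ ($V{\left(a \right)} = - 2 a a^{2} = - 2 a^{3}$)
$\sqrt{u{\left(139,-163 \right)} + V{\left(j{\left(3 \right)} \right)}} = \sqrt{-20 - 2 \cdot 3^{3}} = \sqrt{-20 - 54} = \sqrt{-74} = i \sqrt{74}$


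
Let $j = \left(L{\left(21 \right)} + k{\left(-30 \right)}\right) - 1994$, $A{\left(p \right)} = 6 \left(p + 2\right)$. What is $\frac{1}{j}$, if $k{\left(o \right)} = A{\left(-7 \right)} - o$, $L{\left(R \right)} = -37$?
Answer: $- \frac{1}{2031} \approx -0.00049237$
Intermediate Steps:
$A{\left(p \right)} = 12 + 6 p$ ($A{\left(p \right)} = 6 \left(2 + p\right) = 12 + 6 p$)
$k{\left(o \right)} = -30 - o$ ($k{\left(o \right)} = \left(12 + 6 \left(-7\right)\right) - o = \left(12 - 42\right) - o = -30 - o$)
$j = -2031$ ($j = \left(-37 - 0\right) - 1994 = \left(-37 + \left(-30 + 30\right)\right) - 1994 = \left(-37 + 0\right) - 1994 = -37 - 1994 = -2031$)
$\frac{1}{j} = \frac{1}{-2031} = - \frac{1}{2031}$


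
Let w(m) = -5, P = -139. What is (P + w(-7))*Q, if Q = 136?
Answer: -19584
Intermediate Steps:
(P + w(-7))*Q = (-139 - 5)*136 = -144*136 = -19584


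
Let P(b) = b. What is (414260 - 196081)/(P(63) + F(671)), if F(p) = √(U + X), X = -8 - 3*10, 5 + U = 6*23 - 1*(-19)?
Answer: 4581759/1285 - 218179*√114/3855 ≈ 2961.3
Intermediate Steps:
U = 152 (U = -5 + (6*23 - 1*(-19)) = -5 + (138 + 19) = -5 + 157 = 152)
X = -38 (X = -8 - 30 = -38)
F(p) = √114 (F(p) = √(152 - 38) = √114)
(414260 - 196081)/(P(63) + F(671)) = (414260 - 196081)/(63 + √114) = 218179/(63 + √114)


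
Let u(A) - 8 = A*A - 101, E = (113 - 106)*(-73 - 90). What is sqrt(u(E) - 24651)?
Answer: sqrt(1277137) ≈ 1130.1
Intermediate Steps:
E = -1141 (E = 7*(-163) = -1141)
u(A) = -93 + A**2 (u(A) = 8 + (A*A - 101) = 8 + (A**2 - 101) = 8 + (-101 + A**2) = -93 + A**2)
sqrt(u(E) - 24651) = sqrt((-93 + (-1141)**2) - 24651) = sqrt((-93 + 1301881) - 24651) = sqrt(1301788 - 24651) = sqrt(1277137)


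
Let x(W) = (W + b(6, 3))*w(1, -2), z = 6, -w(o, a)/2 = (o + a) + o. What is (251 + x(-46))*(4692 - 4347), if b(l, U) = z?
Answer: 86595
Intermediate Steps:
w(o, a) = -4*o - 2*a (w(o, a) = -2*((o + a) + o) = -2*((a + o) + o) = -2*(a + 2*o) = -4*o - 2*a)
b(l, U) = 6
x(W) = 0 (x(W) = (W + 6)*(-4*1 - 2*(-2)) = (6 + W)*(-4 + 4) = (6 + W)*0 = 0)
(251 + x(-46))*(4692 - 4347) = (251 + 0)*(4692 - 4347) = 251*345 = 86595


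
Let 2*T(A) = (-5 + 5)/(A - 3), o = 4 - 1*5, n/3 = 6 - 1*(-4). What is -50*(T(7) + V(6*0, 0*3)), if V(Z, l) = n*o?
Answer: 1500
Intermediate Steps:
n = 30 (n = 3*(6 - 1*(-4)) = 3*(6 + 4) = 3*10 = 30)
o = -1 (o = 4 - 5 = -1)
T(A) = 0 (T(A) = ((-5 + 5)/(A - 3))/2 = (0/(-3 + A))/2 = (½)*0 = 0)
V(Z, l) = -30 (V(Z, l) = 30*(-1) = -30)
-50*(T(7) + V(6*0, 0*3)) = -50*(0 - 30) = -50*(-30) = 1500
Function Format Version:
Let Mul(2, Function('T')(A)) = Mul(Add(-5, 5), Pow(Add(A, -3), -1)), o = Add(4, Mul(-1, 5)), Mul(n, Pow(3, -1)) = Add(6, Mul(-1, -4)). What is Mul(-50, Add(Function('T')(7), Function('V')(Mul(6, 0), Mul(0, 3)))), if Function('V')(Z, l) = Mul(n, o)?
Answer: 1500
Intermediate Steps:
n = 30 (n = Mul(3, Add(6, Mul(-1, -4))) = Mul(3, Add(6, 4)) = Mul(3, 10) = 30)
o = -1 (o = Add(4, -5) = -1)
Function('T')(A) = 0 (Function('T')(A) = Mul(Rational(1, 2), Mul(Add(-5, 5), Pow(Add(A, -3), -1))) = Mul(Rational(1, 2), Mul(0, Pow(Add(-3, A), -1))) = Mul(Rational(1, 2), 0) = 0)
Function('V')(Z, l) = -30 (Function('V')(Z, l) = Mul(30, -1) = -30)
Mul(-50, Add(Function('T')(7), Function('V')(Mul(6, 0), Mul(0, 3)))) = Mul(-50, Add(0, -30)) = Mul(-50, -30) = 1500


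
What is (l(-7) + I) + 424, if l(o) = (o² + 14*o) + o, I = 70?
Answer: 438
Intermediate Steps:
l(o) = o² + 15*o
(l(-7) + I) + 424 = (-7*(15 - 7) + 70) + 424 = (-7*8 + 70) + 424 = (-56 + 70) + 424 = 14 + 424 = 438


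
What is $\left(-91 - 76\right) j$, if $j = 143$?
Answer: $-23881$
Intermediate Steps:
$\left(-91 - 76\right) j = \left(-91 - 76\right) 143 = \left(-167\right) 143 = -23881$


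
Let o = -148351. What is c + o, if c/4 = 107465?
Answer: 281509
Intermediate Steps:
c = 429860 (c = 4*107465 = 429860)
c + o = 429860 - 148351 = 281509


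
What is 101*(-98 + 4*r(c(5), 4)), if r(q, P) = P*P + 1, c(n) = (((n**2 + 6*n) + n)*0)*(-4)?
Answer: -3030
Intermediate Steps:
c(n) = 0 (c(n) = ((n**2 + 7*n)*0)*(-4) = 0*(-4) = 0)
r(q, P) = 1 + P**2 (r(q, P) = P**2 + 1 = 1 + P**2)
101*(-98 + 4*r(c(5), 4)) = 101*(-98 + 4*(1 + 4**2)) = 101*(-98 + 4*(1 + 16)) = 101*(-98 + 4*17) = 101*(-98 + 68) = 101*(-30) = -3030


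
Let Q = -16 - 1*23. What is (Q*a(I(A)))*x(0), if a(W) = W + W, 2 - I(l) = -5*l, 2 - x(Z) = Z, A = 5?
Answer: -4212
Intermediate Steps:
x(Z) = 2 - Z
Q = -39 (Q = -16 - 23 = -39)
I(l) = 2 + 5*l (I(l) = 2 - (-5)*l = 2 + 5*l)
a(W) = 2*W
(Q*a(I(A)))*x(0) = (-78*(2 + 5*5))*(2 - 1*0) = (-78*(2 + 25))*(2 + 0) = -78*27*2 = -39*54*2 = -2106*2 = -4212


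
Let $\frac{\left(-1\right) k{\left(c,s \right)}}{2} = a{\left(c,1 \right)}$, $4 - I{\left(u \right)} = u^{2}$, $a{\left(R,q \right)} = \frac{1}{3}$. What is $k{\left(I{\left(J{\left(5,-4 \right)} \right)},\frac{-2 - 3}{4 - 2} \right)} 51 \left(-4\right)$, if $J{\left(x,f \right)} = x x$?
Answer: $136$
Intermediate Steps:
$J{\left(x,f \right)} = x^{2}$
$a{\left(R,q \right)} = \frac{1}{3}$
$I{\left(u \right)} = 4 - u^{2}$
$k{\left(c,s \right)} = - \frac{2}{3}$ ($k{\left(c,s \right)} = \left(-2\right) \frac{1}{3} = - \frac{2}{3}$)
$k{\left(I{\left(J{\left(5,-4 \right)} \right)},\frac{-2 - 3}{4 - 2} \right)} 51 \left(-4\right) = \left(- \frac{2}{3}\right) 51 \left(-4\right) = \left(-34\right) \left(-4\right) = 136$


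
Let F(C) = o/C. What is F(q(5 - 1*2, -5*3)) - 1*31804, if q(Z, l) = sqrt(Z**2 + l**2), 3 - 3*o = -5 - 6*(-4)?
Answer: -31804 - 8*sqrt(26)/117 ≈ -31804.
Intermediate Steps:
o = -16/3 (o = 1 - (-5 - 6*(-4))/3 = 1 - (-5 + 24)/3 = 1 - 1/3*19 = 1 - 19/3 = -16/3 ≈ -5.3333)
F(C) = -16/(3*C)
F(q(5 - 1*2, -5*3)) - 1*31804 = -16/(3*sqrt((5 - 1*2)**2 + (-5*3)**2)) - 1*31804 = -16/(3*sqrt((5 - 2)**2 + (-15)**2)) - 31804 = -16/(3*sqrt(3**2 + 225)) - 31804 = -16/(3*sqrt(9 + 225)) - 31804 = -16*sqrt(26)/78/3 - 31804 = -8*sqrt(26)/117 - 31804 = -31804 - 8*sqrt(26)/117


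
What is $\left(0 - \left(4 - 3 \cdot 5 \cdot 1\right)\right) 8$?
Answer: $88$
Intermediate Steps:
$\left(0 - \left(4 - 3 \cdot 5 \cdot 1\right)\right) 8 = \left(0 + \left(-4 + 15 \cdot 1\right)\right) 8 = \left(0 + \left(-4 + 15\right)\right) 8 = \left(0 + 11\right) 8 = 11 \cdot 8 = 88$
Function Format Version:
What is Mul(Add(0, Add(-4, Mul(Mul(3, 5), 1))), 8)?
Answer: 88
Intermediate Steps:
Mul(Add(0, Add(-4, Mul(Mul(3, 5), 1))), 8) = Mul(Add(0, Add(-4, Mul(15, 1))), 8) = Mul(Add(0, Add(-4, 15)), 8) = Mul(Add(0, 11), 8) = Mul(11, 8) = 88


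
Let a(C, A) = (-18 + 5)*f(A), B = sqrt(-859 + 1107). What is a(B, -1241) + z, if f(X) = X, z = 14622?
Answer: 30755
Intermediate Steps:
B = 2*sqrt(62) (B = sqrt(248) = 2*sqrt(62) ≈ 15.748)
a(C, A) = -13*A (a(C, A) = (-18 + 5)*A = -13*A)
a(B, -1241) + z = -13*(-1241) + 14622 = 16133 + 14622 = 30755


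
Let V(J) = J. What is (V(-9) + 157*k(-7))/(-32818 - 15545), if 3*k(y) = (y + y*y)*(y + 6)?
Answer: 2207/48363 ≈ 0.045634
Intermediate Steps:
k(y) = (6 + y)*(y + y**2)/3 (k(y) = ((y + y*y)*(y + 6))/3 = ((y + y**2)*(6 + y))/3 = ((6 + y)*(y + y**2))/3 = (6 + y)*(y + y**2)/3)
(V(-9) + 157*k(-7))/(-32818 - 15545) = (-9 + 157*((1/3)*(-7)*(6 + (-7)**2 + 7*(-7))))/(-32818 - 15545) = (-9 + 157*((1/3)*(-7)*(6 + 49 - 49)))/(-48363) = (-9 + 157*((1/3)*(-7)*6))*(-1/48363) = (-9 + 157*(-14))*(-1/48363) = (-9 - 2198)*(-1/48363) = -2207*(-1/48363) = 2207/48363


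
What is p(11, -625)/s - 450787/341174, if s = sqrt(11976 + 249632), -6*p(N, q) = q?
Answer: -450787/341174 + 625*sqrt(65402)/784824 ≈ -1.1176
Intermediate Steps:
p(N, q) = -q/6
s = 2*sqrt(65402) (s = sqrt(261608) = 2*sqrt(65402) ≈ 511.48)
p(11, -625)/s - 450787/341174 = (-1/6*(-625))/((2*sqrt(65402))) - 450787/341174 = 625*(sqrt(65402)/130804)/6 - 450787*1/341174 = 625*sqrt(65402)/784824 - 450787/341174 = -450787/341174 + 625*sqrt(65402)/784824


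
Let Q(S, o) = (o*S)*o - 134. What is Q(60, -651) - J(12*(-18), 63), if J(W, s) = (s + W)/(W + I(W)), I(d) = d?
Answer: 1220540431/48 ≈ 2.5428e+7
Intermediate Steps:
Q(S, o) = -134 + S*o² (Q(S, o) = (S*o)*o - 134 = S*o² - 134 = -134 + S*o²)
J(W, s) = (W + s)/(2*W) (J(W, s) = (s + W)/(W + W) = (W + s)/((2*W)) = (W + s)*(1/(2*W)) = (W + s)/(2*W))
Q(60, -651) - J(12*(-18), 63) = (-134 + 60*(-651)²) - (12*(-18) + 63)/(2*(12*(-18))) = (-134 + 60*423801) - (-216 + 63)/(2*(-216)) = (-134 + 25428060) - (-1)*(-153)/(2*216) = 25427926 - 1*17/48 = 25427926 - 17/48 = 1220540431/48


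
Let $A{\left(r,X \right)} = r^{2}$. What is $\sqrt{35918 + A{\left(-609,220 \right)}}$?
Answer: $\sqrt{406799} \approx 637.81$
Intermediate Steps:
$\sqrt{35918 + A{\left(-609,220 \right)}} = \sqrt{35918 + \left(-609\right)^{2}} = \sqrt{35918 + 370881} = \sqrt{406799}$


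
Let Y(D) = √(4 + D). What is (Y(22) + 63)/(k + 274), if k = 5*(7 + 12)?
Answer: 7/41 + √26/369 ≈ 0.18455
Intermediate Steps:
k = 95 (k = 5*19 = 95)
(Y(22) + 63)/(k + 274) = (√(4 + 22) + 63)/(95 + 274) = (√26 + 63)/369 = (63 + √26)*(1/369) = 7/41 + √26/369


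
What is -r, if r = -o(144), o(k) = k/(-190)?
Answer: -72/95 ≈ -0.75789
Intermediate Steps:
o(k) = -k/190 (o(k) = k*(-1/190) = -k/190)
r = 72/95 (r = -(-1)*144/190 = -1*(-72/95) = 72/95 ≈ 0.75789)
-r = -1*72/95 = -72/95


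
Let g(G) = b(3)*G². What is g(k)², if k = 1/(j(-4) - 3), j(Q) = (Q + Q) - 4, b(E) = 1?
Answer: 1/50625 ≈ 1.9753e-5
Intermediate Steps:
j(Q) = -4 + 2*Q (j(Q) = 2*Q - 4 = -4 + 2*Q)
k = -1/15 (k = 1/((-4 + 2*(-4)) - 3) = 1/((-4 - 8) - 3) = 1/(-12 - 3) = 1/(-15) = -1/15 ≈ -0.066667)
g(G) = G² (g(G) = 1*G² = G²)
g(k)² = ((-1/15)²)² = (1/225)² = 1/50625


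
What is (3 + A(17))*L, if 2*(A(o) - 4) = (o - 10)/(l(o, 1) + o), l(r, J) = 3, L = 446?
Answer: 64001/20 ≈ 3200.1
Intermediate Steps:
A(o) = 4 + (-10 + o)/(2*(3 + o)) (A(o) = 4 + ((o - 10)/(3 + o))/2 = 4 + ((-10 + o)/(3 + o))/2 = 4 + (-10 + o)/(2*(3 + o)))
(3 + A(17))*L = (3 + (14 + 9*17)/(2*(3 + 17)))*446 = (3 + (1/2)*(14 + 153)/20)*446 = (3 + (1/2)*(1/20)*167)*446 = (3 + 167/40)*446 = (287/40)*446 = 64001/20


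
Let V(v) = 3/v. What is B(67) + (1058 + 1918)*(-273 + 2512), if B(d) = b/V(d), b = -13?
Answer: 19988921/3 ≈ 6.6630e+6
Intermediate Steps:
B(d) = -13*d/3
B(67) + (1058 + 1918)*(-273 + 2512) = -13/3*67 + (1058 + 1918)*(-273 + 2512) = -871/3 + 2976*2239 = -871/3 + 6663264 = 19988921/3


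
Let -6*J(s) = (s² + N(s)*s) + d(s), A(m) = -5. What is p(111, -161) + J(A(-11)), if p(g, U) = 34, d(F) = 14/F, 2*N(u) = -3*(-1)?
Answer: 631/20 ≈ 31.550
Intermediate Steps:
N(u) = 3/2 (N(u) = (-3*(-1))/2 = (½)*3 = 3/2)
J(s) = -7/(3*s) - s/4 - s²/6 (J(s) = -((s² + 3*s/2) + 14/s)/6 = -(s² + 14/s + 3*s/2)/6 = -7/(3*s) - s/4 - s²/6)
p(111, -161) + J(A(-11)) = 34 + (1/12)*(-28 + (-5)²*(-3 - 2*(-5)))/(-5) = 34 + (1/12)*(-⅕)*(-28 + 25*(-3 + 10)) = 34 + (1/12)*(-⅕)*(-28 + 25*7) = 34 + (1/12)*(-⅕)*(-28 + 175) = 34 + (1/12)*(-⅕)*147 = 34 - 49/20 = 631/20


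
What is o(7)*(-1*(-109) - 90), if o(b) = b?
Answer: 133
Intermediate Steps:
o(7)*(-1*(-109) - 90) = 7*(-1*(-109) - 90) = 7*(109 - 90) = 7*19 = 133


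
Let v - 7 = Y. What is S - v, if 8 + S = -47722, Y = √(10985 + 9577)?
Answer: -47737 - √20562 ≈ -47880.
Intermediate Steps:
Y = √20562 ≈ 143.39
S = -47730 (S = -8 - 47722 = -47730)
v = 7 + √20562 ≈ 150.39
S - v = -47730 - (7 + √20562) = -47730 + (-7 - √20562) = -47737 - √20562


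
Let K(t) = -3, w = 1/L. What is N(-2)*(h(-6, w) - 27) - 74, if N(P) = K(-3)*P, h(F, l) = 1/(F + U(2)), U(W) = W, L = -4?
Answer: -475/2 ≈ -237.50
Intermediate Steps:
w = -¼ (w = 1/(-4) = -¼ ≈ -0.25000)
h(F, l) = 1/(2 + F) (h(F, l) = 1/(F + 2) = 1/(2 + F))
N(P) = -3*P
N(-2)*(h(-6, w) - 27) - 74 = (-3*(-2))*(1/(2 - 6) - 27) - 74 = 6*(1/(-4) - 27) - 74 = 6*(-¼ - 27) - 74 = 6*(-109/4) - 74 = -327/2 - 74 = -475/2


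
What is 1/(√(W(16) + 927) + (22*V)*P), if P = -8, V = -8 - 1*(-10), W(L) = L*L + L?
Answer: -32/11155 - √1199/122705 ≈ -0.0031509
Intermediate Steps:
W(L) = L + L² (W(L) = L² + L = L + L²)
V = 2 (V = -8 + 10 = 2)
1/(√(W(16) + 927) + (22*V)*P) = 1/(√(16*(1 + 16) + 927) + (22*2)*(-8)) = 1/(√(16*17 + 927) + 44*(-8)) = 1/(√(272 + 927) - 352) = 1/(√1199 - 352) = 1/(-352 + √1199)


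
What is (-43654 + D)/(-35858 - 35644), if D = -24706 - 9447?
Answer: 77807/71502 ≈ 1.0882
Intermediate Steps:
D = -34153
(-43654 + D)/(-35858 - 35644) = (-43654 - 34153)/(-35858 - 35644) = -77807/(-71502) = -77807*(-1/71502) = 77807/71502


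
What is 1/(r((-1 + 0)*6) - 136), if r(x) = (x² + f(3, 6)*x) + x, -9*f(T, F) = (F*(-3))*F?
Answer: -1/178 ≈ -0.0056180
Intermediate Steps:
f(T, F) = F²/3 (f(T, F) = -F*(-3)*F/9 = -(-3*F)*F/9 = -(-1)*F²/3 = F²/3)
r(x) = x² + 13*x (r(x) = (x² + ((⅓)*6²)*x) + x = (x² + ((⅓)*36)*x) + x = (x² + 12*x) + x = x² + 13*x)
1/(r((-1 + 0)*6) - 136) = 1/(((-1 + 0)*6)*(13 + (-1 + 0)*6) - 136) = 1/((-1*6)*(13 - 1*6) - 136) = 1/(-6*(13 - 6) - 136) = 1/(-6*7 - 136) = 1/(-42 - 136) = 1/(-178) = -1/178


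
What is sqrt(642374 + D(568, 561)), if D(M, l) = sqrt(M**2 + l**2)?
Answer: sqrt(642374 + sqrt(637345)) ≈ 801.98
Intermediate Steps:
sqrt(642374 + D(568, 561)) = sqrt(642374 + sqrt(568**2 + 561**2)) = sqrt(642374 + sqrt(322624 + 314721)) = sqrt(642374 + sqrt(637345))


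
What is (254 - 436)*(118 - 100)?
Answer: -3276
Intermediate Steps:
(254 - 436)*(118 - 100) = -182*18 = -3276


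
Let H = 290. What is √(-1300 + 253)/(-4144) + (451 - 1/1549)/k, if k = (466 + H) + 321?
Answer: 232866/556091 - I*√1047/4144 ≈ 0.41876 - 0.0078082*I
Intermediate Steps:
k = 1077 (k = (466 + 290) + 321 = 756 + 321 = 1077)
√(-1300 + 253)/(-4144) + (451 - 1/1549)/k = √(-1300 + 253)/(-4144) + (451 - 1/1549)/1077 = √(-1047)*(-1/4144) + (451 - 1*1/1549)*(1/1077) = (I*√1047)*(-1/4144) + (451 - 1/1549)*(1/1077) = -I*√1047/4144 + (698598/1549)*(1/1077) = -I*√1047/4144 + 232866/556091 = 232866/556091 - I*√1047/4144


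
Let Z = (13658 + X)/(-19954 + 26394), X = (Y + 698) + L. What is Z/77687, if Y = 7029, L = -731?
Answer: 449/10876180 ≈ 4.1283e-5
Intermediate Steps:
X = 6996 (X = (7029 + 698) - 731 = 7727 - 731 = 6996)
Z = 449/140 (Z = (13658 + 6996)/(-19954 + 26394) = 20654/6440 = 20654*(1/6440) = 449/140 ≈ 3.2071)
Z/77687 = (449/140)/77687 = (449/140)*(1/77687) = 449/10876180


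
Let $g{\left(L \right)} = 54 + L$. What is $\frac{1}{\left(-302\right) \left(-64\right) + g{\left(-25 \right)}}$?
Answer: $\frac{1}{19357} \approx 5.1661 \cdot 10^{-5}$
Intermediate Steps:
$\frac{1}{\left(-302\right) \left(-64\right) + g{\left(-25 \right)}} = \frac{1}{\left(-302\right) \left(-64\right) + \left(54 - 25\right)} = \frac{1}{19328 + 29} = \frac{1}{19357}$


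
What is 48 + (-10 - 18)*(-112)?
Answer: 3184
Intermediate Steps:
48 + (-10 - 18)*(-112) = 48 - 28*(-112) = 48 + 3136 = 3184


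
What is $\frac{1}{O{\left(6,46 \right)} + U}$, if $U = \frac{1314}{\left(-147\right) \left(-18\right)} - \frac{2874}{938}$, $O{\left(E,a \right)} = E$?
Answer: $\frac{9849}{33808} \approx 0.29132$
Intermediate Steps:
$U = - \frac{25286}{9849}$ ($U = \frac{1314}{2646} - \frac{1437}{469} = 1314 \cdot \frac{1}{2646} - \frac{1437}{469} = \frac{73}{147} - \frac{1437}{469} = - \frac{25286}{9849} \approx -2.5674$)
$\frac{1}{O{\left(6,46 \right)} + U} = \frac{1}{6 - \frac{25286}{9849}} = \frac{1}{\frac{33808}{9849}} = \frac{9849}{33808}$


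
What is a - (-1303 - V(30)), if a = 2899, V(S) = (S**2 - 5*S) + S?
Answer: 4982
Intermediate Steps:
V(S) = S**2 - 4*S
a - (-1303 - V(30)) = 2899 - (-1303 - 30*(-4 + 30)) = 2899 - (-1303 - 30*26) = 2899 - (-1303 - 1*780) = 2899 - (-1303 - 780) = 2899 - 1*(-2083) = 2899 + 2083 = 4982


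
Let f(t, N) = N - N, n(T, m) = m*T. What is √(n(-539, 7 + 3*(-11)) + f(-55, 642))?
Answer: 7*√286 ≈ 118.38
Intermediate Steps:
n(T, m) = T*m
f(t, N) = 0
√(n(-539, 7 + 3*(-11)) + f(-55, 642)) = √(-539*(7 + 3*(-11)) + 0) = √(-539*(7 - 33) + 0) = √(-539*(-26) + 0) = √(14014 + 0) = √14014 = 7*√286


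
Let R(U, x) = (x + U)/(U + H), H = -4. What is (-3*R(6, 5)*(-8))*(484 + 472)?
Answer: 126192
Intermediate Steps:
R(U, x) = (U + x)/(-4 + U) (R(U, x) = (x + U)/(U - 4) = (U + x)/(-4 + U))
(-3*R(6, 5)*(-8))*(484 + 472) = (-3*(6 + 5)/(-4 + 6)*(-8))*(484 + 472) = (-3*11/2*(-8))*956 = -33/2*(-8)*956 = 132*956 = 126192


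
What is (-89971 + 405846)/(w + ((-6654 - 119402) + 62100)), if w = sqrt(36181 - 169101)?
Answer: -265817125/53822406 - 16625*I*sqrt(33230)/107644812 ≈ -4.9388 - 0.028154*I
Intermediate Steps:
w = 2*I*sqrt(33230) (w = sqrt(-132920) = 2*I*sqrt(33230) ≈ 364.58*I)
(-89971 + 405846)/(w + ((-6654 - 119402) + 62100)) = (-89971 + 405846)/(2*I*sqrt(33230) + ((-6654 - 119402) + 62100)) = 315875/(2*I*sqrt(33230) + (-126056 + 62100)) = 315875/(2*I*sqrt(33230) - 63956) = 315875/(-63956 + 2*I*sqrt(33230))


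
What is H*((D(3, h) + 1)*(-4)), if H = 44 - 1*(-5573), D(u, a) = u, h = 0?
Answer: -89872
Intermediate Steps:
H = 5617 (H = 44 + 5573 = 5617)
H*((D(3, h) + 1)*(-4)) = 5617*((3 + 1)*(-4)) = 5617*(4*(-4)) = 5617*(-16) = -89872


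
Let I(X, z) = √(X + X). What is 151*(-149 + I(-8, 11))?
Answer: -22499 + 604*I ≈ -22499.0 + 604.0*I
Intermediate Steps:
I(X, z) = √2*√X (I(X, z) = √(2*X) = √2*√X)
151*(-149 + I(-8, 11)) = 151*(-149 + √2*√(-8)) = 151*(-149 + √2*(2*I*√2)) = 151*(-149 + 4*I) = -22499 + 604*I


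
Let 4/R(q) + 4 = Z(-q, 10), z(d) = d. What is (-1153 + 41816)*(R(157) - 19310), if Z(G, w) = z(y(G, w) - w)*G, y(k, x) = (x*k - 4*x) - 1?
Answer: -199828547304638/254493 ≈ -7.8520e+8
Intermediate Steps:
y(k, x) = -1 - 4*x + k*x (y(k, x) = (k*x - 4*x) - 1 = (-4*x + k*x) - 1 = -1 - 4*x + k*x)
Z(G, w) = G*(-1 - 5*w + G*w) (Z(G, w) = ((-1 - 4*w + G*w) - w)*G = (-1 - 5*w + G*w)*G = G*(-1 - 5*w + G*w))
R(q) = 4/(-4 - q*(-51 - 10*q)) (R(q) = 4/(-4 + (-q)*(-1 - 5*10 - q*10)) = 4/(-4 + (-q)*(-1 - 50 - 10*q)) = 4/(-4 + (-q)*(-51 - 10*q)) = 4/(-4 - q*(-51 - 10*q)))
(-1153 + 41816)*(R(157) - 19310) = (-1153 + 41816)*(4/(-4 + 10*157**2 + 51*157) - 19310) = 40663*(4/(-4 + 10*24649 + 8007) - 19310) = 40663*(4/(-4 + 246490 + 8007) - 19310) = 40663*(4/254493 - 19310) = 40663*(-4914259826/254493) = -199828547304638/254493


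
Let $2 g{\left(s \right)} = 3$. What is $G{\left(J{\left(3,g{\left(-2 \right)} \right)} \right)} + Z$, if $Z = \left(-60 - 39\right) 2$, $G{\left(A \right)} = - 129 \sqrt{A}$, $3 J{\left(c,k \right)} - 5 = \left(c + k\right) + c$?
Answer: $-198 - \frac{215 \sqrt{6}}{2} \approx -461.32$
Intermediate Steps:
$g{\left(s \right)} = \frac{3}{2}$ ($g{\left(s \right)} = \frac{1}{2} \cdot 3 = \frac{3}{2}$)
$J{\left(c,k \right)} = \frac{5}{3} + \frac{k}{3} + \frac{2 c}{3}$ ($J{\left(c,k \right)} = \frac{5}{3} + \frac{\left(c + k\right) + c}{3} = \frac{5}{3} + \frac{k + 2 c}{3} = \frac{5}{3} + \left(\frac{k}{3} + \frac{2 c}{3}\right) = \frac{5}{3} + \frac{k}{3} + \frac{2 c}{3}$)
$Z = -198$ ($Z = \left(-99\right) 2 = -198$)
$G{\left(J{\left(3,g{\left(-2 \right)} \right)} \right)} + Z = - 129 \sqrt{\frac{5}{3} + \frac{1}{3} \cdot \frac{3}{2} + \frac{2}{3} \cdot 3} - 198 = - 129 \sqrt{\frac{5}{3} + \frac{1}{2} + 2} - 198 = - 129 \sqrt{\frac{25}{6}} - 198 = - 129 \frac{5 \sqrt{6}}{6} - 198 = - \frac{215 \sqrt{6}}{2} - 198 = -198 - \frac{215 \sqrt{6}}{2}$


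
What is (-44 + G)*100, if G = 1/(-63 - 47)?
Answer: -48410/11 ≈ -4400.9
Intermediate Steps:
G = -1/110 (G = 1/(-110) = -1/110 ≈ -0.0090909)
(-44 + G)*100 = (-44 - 1/110)*100 = -4841/110*100 = -48410/11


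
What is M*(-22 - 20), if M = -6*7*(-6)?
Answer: -10584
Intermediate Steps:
M = 252 (M = -42*(-6) = 252)
M*(-22 - 20) = 252*(-22 - 20) = 252*(-42) = -10584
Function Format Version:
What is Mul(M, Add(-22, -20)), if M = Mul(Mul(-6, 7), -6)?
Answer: -10584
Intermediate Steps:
M = 252 (M = Mul(-42, -6) = 252)
Mul(M, Add(-22, -20)) = Mul(252, Add(-22, -20)) = Mul(252, -42) = -10584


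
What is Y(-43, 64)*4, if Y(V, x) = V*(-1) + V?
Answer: 0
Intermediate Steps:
Y(V, x) = 0 (Y(V, x) = -V + V = 0)
Y(-43, 64)*4 = 0*4 = 0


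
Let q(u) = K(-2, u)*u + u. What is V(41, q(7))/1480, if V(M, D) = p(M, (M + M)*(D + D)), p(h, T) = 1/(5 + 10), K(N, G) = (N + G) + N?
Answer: 1/22200 ≈ 4.5045e-5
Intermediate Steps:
K(N, G) = G + 2*N (K(N, G) = (G + N) + N = G + 2*N)
q(u) = u + u*(-4 + u) (q(u) = (u + 2*(-2))*u + u = (u - 4)*u + u = (-4 + u)*u + u = u*(-4 + u) + u = u + u*(-4 + u))
p(h, T) = 1/15
V(M, D) = 1/15
V(41, q(7))/1480 = (1/15)/1480 = (1/15)*(1/1480) = 1/22200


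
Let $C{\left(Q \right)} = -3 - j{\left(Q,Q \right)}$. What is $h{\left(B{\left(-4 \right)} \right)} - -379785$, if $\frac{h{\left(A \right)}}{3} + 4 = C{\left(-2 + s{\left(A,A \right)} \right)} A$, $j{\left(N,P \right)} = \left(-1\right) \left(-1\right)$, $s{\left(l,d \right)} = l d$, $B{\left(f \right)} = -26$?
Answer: $380085$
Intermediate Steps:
$s{\left(l,d \right)} = d l$
$j{\left(N,P \right)} = 1$
$C{\left(Q \right)} = -4$ ($C{\left(Q \right)} = -3 - 1 = -4$)
$h{\left(A \right)} = -12 - 12 A$ ($h{\left(A \right)} = -12 + 3 \left(- 4 A\right) = -12 - 12 A$)
$h{\left(B{\left(-4 \right)} \right)} - -379785 = \left(-12 - -312\right) - -379785 = \left(-12 + 312\right) + 379785 = 300 + 379785 = 380085$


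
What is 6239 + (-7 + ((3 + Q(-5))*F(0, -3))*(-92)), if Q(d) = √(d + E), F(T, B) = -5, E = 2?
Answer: 7612 + 460*I*√3 ≈ 7612.0 + 796.74*I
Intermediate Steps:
Q(d) = √(2 + d) (Q(d) = √(d + 2) = √(2 + d))
6239 + (-7 + ((3 + Q(-5))*F(0, -3))*(-92)) = 6239 + (-7 + ((3 + √(2 - 5))*(-5))*(-92)) = 6239 + (-7 + ((3 + √(-3))*(-5))*(-92)) = 6239 + (-7 + ((3 + I*√3)*(-5))*(-92)) = 6239 + (-7 + (-15 - 5*I*√3)*(-92)) = 6239 + (-7 + (1380 + 460*I*√3)) = 6239 + (1373 + 460*I*√3) = 7612 + 460*I*√3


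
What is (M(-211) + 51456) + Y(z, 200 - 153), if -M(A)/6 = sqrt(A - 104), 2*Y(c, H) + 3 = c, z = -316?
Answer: 102593/2 - 18*I*sqrt(35) ≈ 51297.0 - 106.49*I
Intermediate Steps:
Y(c, H) = -3/2 + c/2
M(A) = -6*sqrt(-104 + A) (M(A) = -6*sqrt(A - 104) = -6*sqrt(-104 + A))
(M(-211) + 51456) + Y(z, 200 - 153) = (-6*sqrt(-104 - 211) + 51456) + (-3/2 + (1/2)*(-316)) = (-18*I*sqrt(35) + 51456) + (-3/2 - 158) = (-18*I*sqrt(35) + 51456) - 319/2 = (51456 - 18*I*sqrt(35)) - 319/2 = 102593/2 - 18*I*sqrt(35)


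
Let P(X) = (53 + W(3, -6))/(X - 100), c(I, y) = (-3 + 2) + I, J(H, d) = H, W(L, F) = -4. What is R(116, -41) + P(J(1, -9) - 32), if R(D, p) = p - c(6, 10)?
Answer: -6075/131 ≈ -46.374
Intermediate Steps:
c(I, y) = -1 + I
R(D, p) = -5 + p (R(D, p) = p - (-1 + 6) = p - 1*5 = p - 5 = -5 + p)
P(X) = 49/(-100 + X) (P(X) = (53 - 4)/(X - 100) = 49/(-100 + X))
R(116, -41) + P(J(1, -9) - 32) = (-5 - 41) + 49/(-100 + (1 - 32)) = -46 + 49/(-100 - 31) = -46 + 49/(-131) = -46 + 49*(-1/131) = -46 - 49/131 = -6075/131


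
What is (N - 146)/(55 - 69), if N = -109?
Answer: 255/14 ≈ 18.214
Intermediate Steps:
(N - 146)/(55 - 69) = (-109 - 146)/(55 - 69) = -255/(-14) = -1/14*(-255) = 255/14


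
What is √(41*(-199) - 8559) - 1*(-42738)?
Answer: 42738 + I*√16718 ≈ 42738.0 + 129.3*I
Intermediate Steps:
√(41*(-199) - 8559) - 1*(-42738) = √(-8159 - 8559) + 42738 = √(-16718) + 42738 = I*√16718 + 42738 = 42738 + I*√16718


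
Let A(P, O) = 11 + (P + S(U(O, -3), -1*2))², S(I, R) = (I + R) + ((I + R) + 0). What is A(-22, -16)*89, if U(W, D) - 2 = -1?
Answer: 52243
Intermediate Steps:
U(W, D) = 1 (U(W, D) = 2 - 1 = 1)
S(I, R) = 2*I + 2*R (S(I, R) = (I + R) + (I + R) = 2*I + 2*R)
A(P, O) = 11 + (-2 + P)² (A(P, O) = 11 + (P + (2*1 + 2*(-1*2)))² = 11 + (P + (2 + 2*(-2)))² = 11 + (P + (2 - 4))² = 11 + (P - 2)² = 11 + (-2 + P)²)
A(-22, -16)*89 = (11 + (-2 - 22)²)*89 = (11 + (-24)²)*89 = (11 + 576)*89 = 587*89 = 52243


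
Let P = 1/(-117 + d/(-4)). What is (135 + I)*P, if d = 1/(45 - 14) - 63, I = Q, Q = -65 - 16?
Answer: -1674/3139 ≈ -0.53329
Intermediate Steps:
Q = -81
I = -81
d = -1952/31 (d = 1/31 - 63 = -1952/31 ≈ -62.968)
P = -31/3139 (P = 1/(-117 - 1952/31/(-4)) = 1/(-117 - 1952/31*(-¼)) = 1/(-117 + 488/31) = 1/(-3139/31) = -31/3139 ≈ -0.0098758)
(135 + I)*P = (135 - 81)*(-31/3139) = 54*(-31/3139) = -1674/3139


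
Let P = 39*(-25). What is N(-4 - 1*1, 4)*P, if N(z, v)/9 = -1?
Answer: 8775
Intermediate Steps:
N(z, v) = -9 (N(z, v) = 9*(-1) = -9)
P = -975
N(-4 - 1*1, 4)*P = -9*(-975) = 8775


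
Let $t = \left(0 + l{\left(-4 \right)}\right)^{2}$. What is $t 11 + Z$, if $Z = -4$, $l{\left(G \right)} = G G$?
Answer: $2812$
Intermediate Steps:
$l{\left(G \right)} = G^{2}$
$t = 256$ ($t = \left(0 + \left(-4\right)^{2}\right)^{2} = \left(0 + 16\right)^{2} = 16^{2} = 256$)
$t 11 + Z = 256 \cdot 11 - 4 = 2816 - 4 = 2812$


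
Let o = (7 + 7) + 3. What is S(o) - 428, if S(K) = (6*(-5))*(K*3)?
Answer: -1958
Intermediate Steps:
o = 17 (o = 14 + 3 = 17)
S(K) = -90*K
S(o) - 428 = -90*17 - 428 = -1530 - 428 = -1958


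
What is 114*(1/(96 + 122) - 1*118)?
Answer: -1466211/109 ≈ -13451.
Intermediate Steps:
114*(1/(96 + 122) - 1*118) = 114*(1/218 - 118) = 114*(-25723/218) = -1466211/109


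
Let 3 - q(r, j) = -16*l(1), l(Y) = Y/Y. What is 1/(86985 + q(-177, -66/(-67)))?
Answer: 1/87004 ≈ 1.1494e-5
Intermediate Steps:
l(Y) = 1
q(r, j) = 19 (q(r, j) = 3 - (-16) = 3 - 1*(-16) = 3 + 16 = 19)
1/(86985 + q(-177, -66/(-67))) = 1/(86985 + 19) = 1/87004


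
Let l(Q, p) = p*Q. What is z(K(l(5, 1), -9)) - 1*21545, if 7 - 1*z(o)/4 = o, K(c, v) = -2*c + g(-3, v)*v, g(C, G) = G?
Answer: -21801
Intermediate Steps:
l(Q, p) = Q*p
K(c, v) = v² - 2*c (K(c, v) = -2*c + v*v = -2*c + v² = v² - 2*c)
z(o) = 28 - 4*o
z(K(l(5, 1), -9)) - 1*21545 = (28 - 4*((-9)² - 10)) - 1*21545 = (28 - 4*(81 - 2*5)) - 21545 = (28 - 4*(81 - 10)) - 21545 = (28 - 4*71) - 21545 = (28 - 284) - 21545 = -256 - 21545 = -21801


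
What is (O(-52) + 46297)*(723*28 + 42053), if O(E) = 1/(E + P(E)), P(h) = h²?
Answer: 7648803544565/2652 ≈ 2.8842e+9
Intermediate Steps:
O(E) = 1/(E + E²)
(O(-52) + 46297)*(723*28 + 42053) = (1/((-52)*(1 - 52)) + 46297)*(723*28 + 42053) = (-1/52/(-51) + 46297)*(20244 + 42053) = (-1/52*(-1/51) + 46297)*62297 = (1/2652 + 46297)*62297 = (122779645/2652)*62297 = 7648803544565/2652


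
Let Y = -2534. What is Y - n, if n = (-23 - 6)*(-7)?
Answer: -2737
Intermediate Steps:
n = 203 (n = -29*(-7) = 203)
Y - n = -2534 - 1*203 = -2534 - 203 = -2737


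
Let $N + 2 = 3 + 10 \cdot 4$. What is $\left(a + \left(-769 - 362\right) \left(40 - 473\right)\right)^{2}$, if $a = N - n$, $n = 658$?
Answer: $239224679236$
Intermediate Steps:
$N = 41$ ($N = -2 + \left(3 + 10 \cdot 4\right) = -2 + \left(3 + 40\right) = -2 + 43 = 41$)
$a = -617$ ($a = 41 - 658 = -617$)
$\left(a + \left(-769 - 362\right) \left(40 - 473\right)\right)^{2} = \left(-617 + \left(-769 - 362\right) \left(40 - 473\right)\right)^{2} = \left(-617 - -489723\right)^{2} = \left(-617 + 489723\right)^{2} = 489106^{2} = 239224679236$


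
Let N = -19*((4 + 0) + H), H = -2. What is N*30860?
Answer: -1172680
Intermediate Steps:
N = -38 (N = -19*((4 + 0) - 2) = -19*(4 - 2) = -19*2 = -38)
N*30860 = -38*30860 = -1172680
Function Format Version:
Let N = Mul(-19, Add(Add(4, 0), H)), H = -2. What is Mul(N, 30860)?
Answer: -1172680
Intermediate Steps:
N = -38 (N = Mul(-19, Add(Add(4, 0), -2)) = Mul(-19, Add(4, -2)) = Mul(-19, 2) = -38)
Mul(N, 30860) = Mul(-38, 30860) = -1172680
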